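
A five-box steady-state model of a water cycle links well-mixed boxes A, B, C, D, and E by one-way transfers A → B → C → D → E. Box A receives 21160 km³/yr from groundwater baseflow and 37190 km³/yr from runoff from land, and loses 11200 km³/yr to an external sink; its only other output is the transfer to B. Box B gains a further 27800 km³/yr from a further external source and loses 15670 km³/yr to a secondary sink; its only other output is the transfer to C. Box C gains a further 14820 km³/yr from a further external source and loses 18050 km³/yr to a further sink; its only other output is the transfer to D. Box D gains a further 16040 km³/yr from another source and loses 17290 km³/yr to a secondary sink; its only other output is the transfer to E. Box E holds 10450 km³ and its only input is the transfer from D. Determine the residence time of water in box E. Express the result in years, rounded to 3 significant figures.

Box A: F(A→B) = (21160 + 37190) − 11200 = 47150 km³/yr.
Box B: F(B→C) = (47150 + 27800) − 15670 = 59280 km³/yr.
Box C: F(C→D) = (59280 + 14820) − 18050 = 56050 km³/yr.
Box D: F(D→E) = (56050 + 16040) − 17290 = 54800 km³/yr.
Box E throughput = its input = 54800 km³/yr; τ = 10450 / 54800 = 0.1907 yr.

0.191 yr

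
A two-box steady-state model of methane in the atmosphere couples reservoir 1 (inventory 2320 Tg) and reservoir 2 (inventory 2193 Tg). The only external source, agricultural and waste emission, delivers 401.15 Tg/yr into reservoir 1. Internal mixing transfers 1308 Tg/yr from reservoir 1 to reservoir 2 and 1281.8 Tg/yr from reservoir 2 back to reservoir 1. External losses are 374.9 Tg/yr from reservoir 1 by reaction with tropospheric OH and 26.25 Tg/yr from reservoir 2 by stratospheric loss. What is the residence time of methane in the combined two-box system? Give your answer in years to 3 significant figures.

11.3 yr

For the system as a whole, the A↔B exchange is internal and contributes nothing to the throughput; only the external sinks remove mass.
M_total = 2320 + 2193 = 4513.0 Tg.
ΣF_external_out = 374.9 + 26.25 = 401.15 Tg/yr.
τ = M_total / ΣF_ext = 4513.0 / 401.15 = 11.25 yr.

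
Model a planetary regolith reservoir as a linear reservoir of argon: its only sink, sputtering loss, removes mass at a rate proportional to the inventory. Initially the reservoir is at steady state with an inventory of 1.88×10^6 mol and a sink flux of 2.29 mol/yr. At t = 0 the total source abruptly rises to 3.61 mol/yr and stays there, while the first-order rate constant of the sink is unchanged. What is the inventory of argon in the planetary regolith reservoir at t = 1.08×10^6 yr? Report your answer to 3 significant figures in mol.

Residence time τ = M₀/F₀ = 821000 yr. The eventual steady state is M_∞ = M₀·(F₁/F₀) = 1.88×10^6 × 3.61/2.29 = 2.9637×10^6 mol.
The anomaly ΔM(t) = M(t) − M_∞ decays as ΔM₀·e^(−t/τ) with ΔM₀ = 1.88×10^6 − 2.9637×10^6 = −1.084×10^6 mol.
At t = 1.08×10^6 yr, e^(−t/τ) = e^(−1.316) = 0.2683, so ΔM = −290800 mol and M = 2.9637×10^6 − 290800 = 2.6729×10^6 mol.

2.67×10^6 mol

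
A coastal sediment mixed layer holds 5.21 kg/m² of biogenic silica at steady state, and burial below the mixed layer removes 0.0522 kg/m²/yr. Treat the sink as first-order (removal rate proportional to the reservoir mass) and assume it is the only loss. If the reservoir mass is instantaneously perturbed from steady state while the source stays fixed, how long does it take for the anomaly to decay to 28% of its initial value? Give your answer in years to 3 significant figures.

For a linear reservoir the anomaly decays as exp(−t/τ) with τ = M/F = 5.21/0.0522 = 99.81 yr.
exp(−t/τ) = 0.28 ⇒ t = −τ ln(0.28) = 99.81 × 1.273 = 127.1 yr.

127 yr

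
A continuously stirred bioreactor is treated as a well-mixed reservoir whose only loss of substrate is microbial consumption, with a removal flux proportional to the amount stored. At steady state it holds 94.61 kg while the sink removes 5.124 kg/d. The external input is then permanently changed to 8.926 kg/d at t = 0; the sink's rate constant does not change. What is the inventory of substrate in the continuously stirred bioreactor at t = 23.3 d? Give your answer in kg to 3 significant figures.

145 kg

Residence time τ = M₀/F₀ = 18.46 d. The eventual steady state is M_∞ = M₀·(F₁/F₀) = 94.61 × 8.926/5.124 = 164.81 kg.
The anomaly ΔM(t) = M(t) − M_∞ decays as ΔM₀·e^(−t/τ) with ΔM₀ = 94.61 − 164.81 = −70.20 kg.
At t = 23.3 d, e^(−t/τ) = e^(−1.262) = 0.2831, so ΔM = −19.87 kg and M = 164.81 − 19.87 = 144.94 kg.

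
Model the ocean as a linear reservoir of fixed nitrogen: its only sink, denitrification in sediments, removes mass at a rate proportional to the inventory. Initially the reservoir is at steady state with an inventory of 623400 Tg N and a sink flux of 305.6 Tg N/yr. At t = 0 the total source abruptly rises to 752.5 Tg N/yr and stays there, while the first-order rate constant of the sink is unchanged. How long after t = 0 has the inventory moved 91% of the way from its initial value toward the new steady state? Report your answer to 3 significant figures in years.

4910 yr

τ = M₀/F₀ = 623400/305.6 = 2040 yr.
The remaining gap fraction is e^(−t/τ); 91% covered ⇒ e^(−t/τ) = 0.0900.
t = −τ ln(0.0900) = 2040 × 2.408 = 4912 yr.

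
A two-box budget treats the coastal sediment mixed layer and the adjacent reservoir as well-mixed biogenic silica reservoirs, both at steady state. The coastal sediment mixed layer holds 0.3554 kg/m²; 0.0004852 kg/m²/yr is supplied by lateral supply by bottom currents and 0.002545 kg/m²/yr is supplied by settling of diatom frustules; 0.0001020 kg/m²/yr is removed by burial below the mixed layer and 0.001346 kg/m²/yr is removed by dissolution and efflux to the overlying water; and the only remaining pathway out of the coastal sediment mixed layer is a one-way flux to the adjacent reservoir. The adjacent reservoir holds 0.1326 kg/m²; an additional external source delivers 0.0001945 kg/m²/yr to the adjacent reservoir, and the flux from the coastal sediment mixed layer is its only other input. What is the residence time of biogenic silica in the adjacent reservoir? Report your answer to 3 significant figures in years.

Balance the coastal sediment mixed layer: ΣF_in = 0.0004852 + 0.002545 = 0.0030302 kg/m²/yr.
Flux to the adjacent reservoir = ΣF_in − (0.0001020 + 0.001346) = 0.0015822 kg/m²/yr.
Total input to the adjacent reservoir = 0.0015822 + 0.0001945 = 0.0017767 kg/m²/yr; at steady state this equals its total output.
τ = M / F = 0.1326 / 0.0017767 = 74.63 yr.

74.6 yr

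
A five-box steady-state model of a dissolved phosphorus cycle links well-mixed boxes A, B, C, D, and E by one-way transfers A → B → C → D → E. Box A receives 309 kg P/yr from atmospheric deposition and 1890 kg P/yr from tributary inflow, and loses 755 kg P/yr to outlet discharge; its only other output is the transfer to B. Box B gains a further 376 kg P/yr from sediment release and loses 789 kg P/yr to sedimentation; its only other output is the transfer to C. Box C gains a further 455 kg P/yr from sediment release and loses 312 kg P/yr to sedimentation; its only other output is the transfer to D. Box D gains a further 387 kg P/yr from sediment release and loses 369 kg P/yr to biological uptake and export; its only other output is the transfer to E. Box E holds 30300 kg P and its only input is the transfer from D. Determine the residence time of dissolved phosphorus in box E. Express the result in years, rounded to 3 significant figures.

Box A: F(A→B) = (309 + 1890) − 755 = 1444.0 kg P/yr.
Box B: F(B→C) = (1444.0 + 376) − 789 = 1031.0 kg P/yr.
Box C: F(C→D) = (1031.0 + 455) − 312 = 1174.0 kg P/yr.
Box D: F(D→E) = (1174.0 + 387) − 369 = 1192.0 kg P/yr.
Box E throughput = its input = 1192.0 kg P/yr; τ = 30300 / 1192.0 = 25.42 yr.

25.4 yr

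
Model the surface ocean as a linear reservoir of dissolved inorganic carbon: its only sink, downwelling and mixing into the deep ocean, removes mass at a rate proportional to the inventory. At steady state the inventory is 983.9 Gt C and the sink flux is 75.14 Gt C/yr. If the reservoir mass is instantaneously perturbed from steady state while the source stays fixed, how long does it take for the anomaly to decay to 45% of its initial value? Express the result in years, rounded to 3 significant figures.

10.5 yr

For a linear reservoir the anomaly decays as exp(−t/τ) with τ = M/F = 983.9/75.14 = 13.09 yr.
exp(−t/τ) = 0.45 ⇒ t = −τ ln(0.45) = 13.09 × 0.7985 = 10.46 yr.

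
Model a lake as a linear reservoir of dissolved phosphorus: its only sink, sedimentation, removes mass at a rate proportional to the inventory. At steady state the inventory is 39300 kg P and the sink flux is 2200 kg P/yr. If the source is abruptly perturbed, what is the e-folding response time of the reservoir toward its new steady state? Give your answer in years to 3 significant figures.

17.9 yr

For a linear reservoir the response time equals the residence time τ = M/F.
τ = 39300 / 2200 = 17.86 yr.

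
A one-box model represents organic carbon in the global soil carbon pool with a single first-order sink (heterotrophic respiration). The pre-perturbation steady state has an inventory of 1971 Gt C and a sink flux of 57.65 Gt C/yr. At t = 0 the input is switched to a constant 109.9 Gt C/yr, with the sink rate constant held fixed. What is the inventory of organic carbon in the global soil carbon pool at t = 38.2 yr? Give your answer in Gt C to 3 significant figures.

3170 Gt C

The sink rate constant is k = F₀/M₀ = 57.65/1971 = 0.02925 yr⁻¹.
Solving dM/dt = F₁ − kM with M(0) = M₀ gives M(t) = F₁/k + (M₀ − F₁/k)·e^(−kt).
F₁/k = 109.9/0.02925 = 3757.4 Gt C; kt = 0.02925 × 38.2 = 1.117, e^(−kt) = 0.3272.
M(38.2) = 3757.4 + (1971 − 3757.4) × 0.3272 = 3757.4 − 584.4 = 3173.0 Gt C.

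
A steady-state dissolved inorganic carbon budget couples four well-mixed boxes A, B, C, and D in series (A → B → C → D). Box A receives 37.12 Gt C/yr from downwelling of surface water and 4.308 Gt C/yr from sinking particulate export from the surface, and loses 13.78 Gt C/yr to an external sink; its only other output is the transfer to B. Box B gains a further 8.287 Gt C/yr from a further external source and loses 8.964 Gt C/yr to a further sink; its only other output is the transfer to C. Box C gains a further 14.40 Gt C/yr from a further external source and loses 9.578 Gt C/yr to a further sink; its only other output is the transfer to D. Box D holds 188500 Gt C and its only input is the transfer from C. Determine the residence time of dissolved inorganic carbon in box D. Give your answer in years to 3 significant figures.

Box A: F(A→B) = (37.12 + 4.308) − 13.78 = 27.648 Gt C/yr.
Box B: F(B→C) = (27.648 + 8.287) − 8.964 = 26.971 Gt C/yr.
Box C: F(C→D) = (26.971 + 14.40) − 9.578 = 31.793 Gt C/yr.
Box D throughput = its input = 31.793 Gt C/yr; τ = 188500 / 31.793 = 5929 yr.

5930 yr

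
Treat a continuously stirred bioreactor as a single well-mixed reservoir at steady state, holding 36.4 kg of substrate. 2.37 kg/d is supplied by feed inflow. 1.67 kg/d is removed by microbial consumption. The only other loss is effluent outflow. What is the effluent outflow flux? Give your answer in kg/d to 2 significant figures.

0.70 kg/d

At steady state ΣF_in = ΣF_out.
ΣF_in = 2.3700 kg/d.
Effluent outflow flux = ΣF_in − (1.67) = 2.3700 − 1.670 = 0.7000 kg/d.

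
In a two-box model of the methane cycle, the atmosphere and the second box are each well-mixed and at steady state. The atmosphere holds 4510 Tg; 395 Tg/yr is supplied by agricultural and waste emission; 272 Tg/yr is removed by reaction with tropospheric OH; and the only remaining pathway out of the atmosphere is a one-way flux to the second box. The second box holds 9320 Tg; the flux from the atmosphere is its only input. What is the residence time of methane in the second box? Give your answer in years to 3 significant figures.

Balance the atmosphere: ΣF_in = 395.00 Tg/yr.
Flux to the second box = ΣF_in − (272) = 123.00 Tg/yr.
At steady state the output of the second box equals its input, 123.00 Tg/yr.
τ = M / F = 9320 / 123.00 = 75.77 yr.

75.8 yr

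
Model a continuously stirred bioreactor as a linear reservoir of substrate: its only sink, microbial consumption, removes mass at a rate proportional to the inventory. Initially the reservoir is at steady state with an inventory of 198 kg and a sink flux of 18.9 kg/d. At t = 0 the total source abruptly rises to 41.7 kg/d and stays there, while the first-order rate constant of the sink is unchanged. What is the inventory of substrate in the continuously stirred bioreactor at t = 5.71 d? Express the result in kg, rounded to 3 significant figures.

298 kg

Residence time τ = M₀/F₀ = 10.48 d. The eventual steady state is M_∞ = M₀·(F₁/F₀) = 198 × 41.7/18.9 = 436.86 kg.
The anomaly ΔM(t) = M(t) − M_∞ decays as ΔM₀·e^(−t/τ) with ΔM₀ = 198 − 436.86 = −238.9 kg.
At t = 5.71 d, e^(−t/τ) = e^(−0.5450) = 0.5798, so ΔM = −138.5 kg and M = 436.86 − 138.5 = 298.36 kg.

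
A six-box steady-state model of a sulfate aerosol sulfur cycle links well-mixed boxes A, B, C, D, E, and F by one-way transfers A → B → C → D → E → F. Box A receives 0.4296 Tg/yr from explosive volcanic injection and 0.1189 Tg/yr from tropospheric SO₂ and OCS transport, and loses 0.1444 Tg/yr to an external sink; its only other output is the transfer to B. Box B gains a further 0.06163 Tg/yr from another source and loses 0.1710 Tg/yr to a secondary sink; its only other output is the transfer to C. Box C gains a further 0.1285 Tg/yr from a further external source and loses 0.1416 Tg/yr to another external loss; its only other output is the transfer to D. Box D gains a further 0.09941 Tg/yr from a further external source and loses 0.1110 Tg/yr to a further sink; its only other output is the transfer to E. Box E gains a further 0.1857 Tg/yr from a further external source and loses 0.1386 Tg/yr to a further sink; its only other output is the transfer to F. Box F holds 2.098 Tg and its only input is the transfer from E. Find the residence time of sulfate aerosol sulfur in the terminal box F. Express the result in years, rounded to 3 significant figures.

6.62 yr

Box A: F(A→B) = (0.4296 + 0.1189) − 0.1444 = 0.40410 Tg/yr.
Box B: F(B→C) = (0.40410 + 0.06163) − 0.1710 = 0.29473 Tg/yr.
Box C: F(C→D) = (0.29473 + 0.1285) − 0.1416 = 0.28163 Tg/yr.
Box D: F(D→E) = (0.28163 + 0.09941) − 0.1110 = 0.27004 Tg/yr.
Box E: F(E→F) = (0.27004 + 0.1857) − 0.1386 = 0.31714 Tg/yr.
Box F throughput = its input = 0.31714 Tg/yr; τ = 2.098 / 0.31714 = 6.615 yr.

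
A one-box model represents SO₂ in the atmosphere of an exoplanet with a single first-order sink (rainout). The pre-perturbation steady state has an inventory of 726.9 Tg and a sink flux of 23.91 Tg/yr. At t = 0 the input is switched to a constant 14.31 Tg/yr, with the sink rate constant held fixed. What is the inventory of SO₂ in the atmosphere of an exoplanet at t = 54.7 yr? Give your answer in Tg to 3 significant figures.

Residence time τ = M₀/F₀ = 30.40 yr. The eventual steady state is M_∞ = M₀·(F₁/F₀) = 726.9 × 14.31/23.91 = 435.05 Tg.
The anomaly ΔM(t) = M(t) − M_∞ decays as ΔM₀·e^(−t/τ) with ΔM₀ = 726.9 − 435.05 = 291.9 Tg.
At t = 54.7 yr, e^(−t/τ) = e^(−1.799) = 0.1654, so ΔM = 48.28 Tg and M = 435.05 + 48.28 = 483.32 Tg.

483 Tg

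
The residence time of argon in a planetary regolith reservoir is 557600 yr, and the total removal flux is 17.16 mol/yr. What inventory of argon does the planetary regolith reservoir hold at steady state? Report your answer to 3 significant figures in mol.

9.57×10^6 mol

τ = M/F ⇒ M = τ × F = 557600 × 17.16 = 9.568×10^6 mol.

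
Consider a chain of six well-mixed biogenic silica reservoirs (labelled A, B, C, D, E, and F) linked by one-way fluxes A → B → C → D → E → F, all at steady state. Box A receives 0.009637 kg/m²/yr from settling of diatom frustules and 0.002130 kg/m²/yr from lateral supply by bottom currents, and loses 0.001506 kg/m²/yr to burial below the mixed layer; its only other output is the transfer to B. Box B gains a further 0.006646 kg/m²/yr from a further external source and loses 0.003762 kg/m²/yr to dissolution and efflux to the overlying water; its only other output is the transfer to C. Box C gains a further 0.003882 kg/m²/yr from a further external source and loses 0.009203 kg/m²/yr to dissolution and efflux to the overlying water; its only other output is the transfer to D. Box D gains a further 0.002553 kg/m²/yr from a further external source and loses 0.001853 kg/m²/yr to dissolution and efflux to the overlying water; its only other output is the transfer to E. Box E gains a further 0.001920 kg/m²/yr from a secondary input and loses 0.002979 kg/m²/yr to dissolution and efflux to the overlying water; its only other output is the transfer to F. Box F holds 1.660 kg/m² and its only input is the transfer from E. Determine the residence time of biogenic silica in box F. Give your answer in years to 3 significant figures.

Box A: F(A→B) = (0.009637 + 0.002130) − 0.001506 = 0.010261 kg/m²/yr.
Box B: F(B→C) = (0.010261 + 0.006646) − 0.003762 = 0.013145 kg/m²/yr.
Box C: F(C→D) = (0.013145 + 0.003882) − 0.009203 = 0.0078240 kg/m²/yr.
Box D: F(D→E) = (0.0078240 + 0.002553) − 0.001853 = 0.0085240 kg/m²/yr.
Box E: F(E→F) = (0.0085240 + 0.001920) − 0.002979 = 0.0074650 kg/m²/yr.
Box F throughput = its input = 0.0074650 kg/m²/yr; τ = 1.660 / 0.0074650 = 222.4 yr.

222 yr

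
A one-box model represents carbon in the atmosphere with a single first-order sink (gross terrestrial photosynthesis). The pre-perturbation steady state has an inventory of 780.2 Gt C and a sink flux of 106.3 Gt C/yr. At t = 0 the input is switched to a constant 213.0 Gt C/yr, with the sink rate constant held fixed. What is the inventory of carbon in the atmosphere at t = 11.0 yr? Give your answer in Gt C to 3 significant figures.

The sink rate constant is k = F₀/M₀ = 106.3/780.2 = 0.1362 yr⁻¹.
Solving dM/dt = F₁ − kM with M(0) = M₀ gives M(t) = F₁/k + (M₀ − F₁/k)·e^(−kt).
F₁/k = 213.0/0.1362 = 1563.3 Gt C; kt = 0.1362 × 11.0 = 1.499, e^(−kt) = 0.2234.
M(11.0) = 1563.3 + (780.2 − 1563.3) × 0.2234 = 1563.3 − 175.0 = 1388.4 Gt C.

1390 Gt C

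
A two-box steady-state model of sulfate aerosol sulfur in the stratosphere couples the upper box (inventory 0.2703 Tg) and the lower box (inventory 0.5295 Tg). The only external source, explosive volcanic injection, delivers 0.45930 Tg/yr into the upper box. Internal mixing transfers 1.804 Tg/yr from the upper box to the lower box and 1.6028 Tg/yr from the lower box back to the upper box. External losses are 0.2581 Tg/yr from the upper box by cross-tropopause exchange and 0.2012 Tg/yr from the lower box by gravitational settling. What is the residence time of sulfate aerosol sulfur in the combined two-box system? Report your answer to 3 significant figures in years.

Residence time in the combined system uses the total inventory and the total *external* removal — internal exchanges between the two boxes cancel.
M_total = 0.2703 + 0.5295 = 0.79980 Tg.
ΣF_external_out = 0.2581 + 0.2012 = 0.45930 Tg/yr.
τ = M_total / ΣF_ext = 0.79980 / 0.45930 = 1.741 yr.

1.74 yr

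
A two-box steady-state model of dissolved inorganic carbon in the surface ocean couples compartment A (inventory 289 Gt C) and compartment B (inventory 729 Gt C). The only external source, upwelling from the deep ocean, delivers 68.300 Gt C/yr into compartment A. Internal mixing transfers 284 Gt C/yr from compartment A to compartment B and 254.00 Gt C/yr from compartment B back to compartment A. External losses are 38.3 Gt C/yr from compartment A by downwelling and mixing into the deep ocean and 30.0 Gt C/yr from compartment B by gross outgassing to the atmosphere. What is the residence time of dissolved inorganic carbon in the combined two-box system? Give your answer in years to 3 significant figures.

Treat the two boxes together as one reservoir: the mixing fluxes between them are internal recycling, so τ = ΣM / Σ(external losses).
M_total = 289 + 729 = 1018.0 Gt C.
ΣF_external_out = 38.3 + 30.0 = 68.300 Gt C/yr.
τ = M_total / ΣF_ext = 1018.0 / 68.300 = 14.90 yr.

14.9 yr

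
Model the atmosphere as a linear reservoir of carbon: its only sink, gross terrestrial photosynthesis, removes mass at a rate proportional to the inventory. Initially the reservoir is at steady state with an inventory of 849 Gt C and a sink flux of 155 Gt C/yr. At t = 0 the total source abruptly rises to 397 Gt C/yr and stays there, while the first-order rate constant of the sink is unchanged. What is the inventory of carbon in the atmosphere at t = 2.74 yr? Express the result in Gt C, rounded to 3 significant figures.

1370 Gt C

τ = M₀/F₀ = 849/155 = 5.477 yr; rate constant k = 1/τ.
New steady state M_∞ = F₁/k = F₁·τ = 397 × 5.477 = 2174.5 Gt C.
M(t) = M_∞ + (M₀ − M_∞)·e^(−t/τ); t/τ = 2.74/5.477 = 0.5002, so e^(−t/τ) = 0.6064.
M(t) = 2174.5 − 1326 × 0.6064 = 1370.7 Gt C.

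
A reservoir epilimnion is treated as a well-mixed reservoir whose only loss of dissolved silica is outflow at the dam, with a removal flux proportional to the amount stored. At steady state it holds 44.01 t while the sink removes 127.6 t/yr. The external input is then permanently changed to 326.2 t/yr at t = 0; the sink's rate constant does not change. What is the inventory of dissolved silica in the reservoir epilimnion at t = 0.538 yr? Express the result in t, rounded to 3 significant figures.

98.1 t

Residence time τ = M₀/F₀ = 0.3449 yr. The eventual steady state is M_∞ = M₀·(F₁/F₀) = 44.01 × 326.2/127.6 = 112.51 t.
The anomaly ΔM(t) = M(t) − M_∞ decays as ΔM₀·e^(−t/τ) with ΔM₀ = 44.01 − 112.51 = −68.50 t.
At t = 0.538 yr, e^(−t/τ) = e^(−1.560) = 0.2102, so ΔM = −14.40 t and M = 112.51 − 14.40 = 98.112 t.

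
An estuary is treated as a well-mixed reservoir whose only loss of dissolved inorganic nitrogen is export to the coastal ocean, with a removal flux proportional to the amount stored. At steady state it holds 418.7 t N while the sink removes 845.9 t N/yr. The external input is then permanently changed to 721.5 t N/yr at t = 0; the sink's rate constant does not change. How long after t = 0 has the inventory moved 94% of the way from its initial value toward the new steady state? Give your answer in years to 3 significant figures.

τ = M₀/F₀ = 418.7/845.9 = 0.4950 yr.
The remaining gap fraction is e^(−t/τ); 94% covered ⇒ e^(−t/τ) = 0.0600.
t = −τ ln(0.0600) = 0.4950 × 2.813 = 1.393 yr.

1.39 yr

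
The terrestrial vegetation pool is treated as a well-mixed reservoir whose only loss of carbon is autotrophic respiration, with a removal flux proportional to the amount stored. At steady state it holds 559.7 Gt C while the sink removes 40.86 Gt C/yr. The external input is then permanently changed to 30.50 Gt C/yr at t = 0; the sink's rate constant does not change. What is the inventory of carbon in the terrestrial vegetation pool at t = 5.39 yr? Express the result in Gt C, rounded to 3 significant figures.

514 Gt C

The sink rate constant is k = F₀/M₀ = 40.86/559.7 = 0.07300 yr⁻¹.
Solving dM/dt = F₁ − kM with M(0) = M₀ gives M(t) = F₁/k + (M₀ − F₁/k)·e^(−kt).
F₁/k = 30.50/0.07300 = 417.79 Gt C; kt = 0.07300 × 5.39 = 0.3935, e^(−kt) = 0.6747.
M(5.39) = 417.79 + (559.7 − 417.79) × 0.6747 = 417.79 + 95.75 = 513.54 Gt C.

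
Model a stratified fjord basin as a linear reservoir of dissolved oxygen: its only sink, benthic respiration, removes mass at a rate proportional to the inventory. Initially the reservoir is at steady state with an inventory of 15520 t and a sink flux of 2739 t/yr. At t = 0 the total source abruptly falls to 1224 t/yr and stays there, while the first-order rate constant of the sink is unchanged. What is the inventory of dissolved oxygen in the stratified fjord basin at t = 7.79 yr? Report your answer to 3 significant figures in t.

τ = M₀/F₀ = 15520/2739 = 5.666 yr; rate constant k = 1/τ.
New steady state M_∞ = F₁/k = F₁·τ = 1224 × 5.666 = 6935.6 t.
M(t) = M_∞ + (M₀ − M_∞)·e^(−t/τ); t/τ = 7.79/5.666 = 1.375, so e^(−t/τ) = 0.2529.
M(t) = 6935.6 + 8584 × 0.2529 = 9106.5 t.

9110 t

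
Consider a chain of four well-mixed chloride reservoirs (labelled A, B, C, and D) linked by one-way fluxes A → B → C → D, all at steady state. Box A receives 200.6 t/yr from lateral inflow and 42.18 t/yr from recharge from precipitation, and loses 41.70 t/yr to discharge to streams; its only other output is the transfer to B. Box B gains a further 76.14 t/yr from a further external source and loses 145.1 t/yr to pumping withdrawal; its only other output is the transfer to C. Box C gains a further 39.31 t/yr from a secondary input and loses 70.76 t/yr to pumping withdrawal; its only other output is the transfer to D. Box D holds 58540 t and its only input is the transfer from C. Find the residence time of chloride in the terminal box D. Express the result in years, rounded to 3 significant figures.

Box A: F(A→B) = (200.6 + 42.18) − 41.70 = 201.08 t/yr.
Box B: F(B→C) = (201.08 + 76.14) − 145.1 = 132.12 t/yr.
Box C: F(C→D) = (132.12 + 39.31) − 70.76 = 100.67 t/yr.
Box D throughput = its input = 100.67 t/yr; τ = 58540 / 100.67 = 581.5 yr.

582 yr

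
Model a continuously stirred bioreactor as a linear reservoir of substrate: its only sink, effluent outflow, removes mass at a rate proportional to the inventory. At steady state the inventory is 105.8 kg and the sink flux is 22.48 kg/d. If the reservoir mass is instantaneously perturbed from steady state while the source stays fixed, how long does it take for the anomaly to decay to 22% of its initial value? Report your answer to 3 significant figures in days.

7.13 d

For a linear reservoir the anomaly decays as exp(−t/τ) with τ = M/F = 105.8/22.48 = 4.706 d.
exp(−t/τ) = 0.22 ⇒ t = −τ ln(0.22) = 4.706 × 1.514 = 7.126 d.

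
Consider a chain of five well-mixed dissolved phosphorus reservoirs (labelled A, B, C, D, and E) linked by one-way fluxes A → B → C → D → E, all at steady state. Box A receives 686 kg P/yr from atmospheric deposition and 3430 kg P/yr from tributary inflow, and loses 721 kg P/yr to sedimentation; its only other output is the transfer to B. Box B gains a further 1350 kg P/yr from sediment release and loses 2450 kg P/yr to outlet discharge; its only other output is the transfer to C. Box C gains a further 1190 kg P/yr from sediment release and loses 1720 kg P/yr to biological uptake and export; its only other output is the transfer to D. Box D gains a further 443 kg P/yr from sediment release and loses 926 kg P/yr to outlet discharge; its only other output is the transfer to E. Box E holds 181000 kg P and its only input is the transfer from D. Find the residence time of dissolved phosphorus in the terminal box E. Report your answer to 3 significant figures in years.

Box A: F(A→B) = (686 + 3430) − 721 = 3395.0 kg P/yr.
Box B: F(B→C) = (3395.0 + 1350) − 2450 = 2295.0 kg P/yr.
Box C: F(C→D) = (2295.0 + 1190) − 1720 = 1765.0 kg P/yr.
Box D: F(D→E) = (1765.0 + 443) − 926 = 1282.0 kg P/yr.
Box E throughput = its input = 1282.0 kg P/yr; τ = 181000 / 1282.0 = 141.2 yr.

141 yr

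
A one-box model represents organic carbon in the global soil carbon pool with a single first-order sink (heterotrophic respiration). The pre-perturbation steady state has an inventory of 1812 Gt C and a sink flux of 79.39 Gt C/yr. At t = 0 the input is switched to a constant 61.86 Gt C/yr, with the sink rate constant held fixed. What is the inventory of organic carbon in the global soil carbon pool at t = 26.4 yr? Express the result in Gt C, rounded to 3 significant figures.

1540 Gt C

Residence time τ = M₀/F₀ = 22.82 yr. The eventual steady state is M_∞ = M₀·(F₁/F₀) = 1812 × 61.86/79.39 = 1411.9 Gt C.
The anomaly ΔM(t) = M(t) − M_∞ decays as ΔM₀·e^(−t/τ) with ΔM₀ = 1812 − 1411.9 = 400.1 Gt C.
At t = 26.4 yr, e^(−t/τ) = e^(−1.157) = 0.3145, so ΔM = 125.8 Gt C and M = 1411.9 + 125.8 = 1537.7 Gt C.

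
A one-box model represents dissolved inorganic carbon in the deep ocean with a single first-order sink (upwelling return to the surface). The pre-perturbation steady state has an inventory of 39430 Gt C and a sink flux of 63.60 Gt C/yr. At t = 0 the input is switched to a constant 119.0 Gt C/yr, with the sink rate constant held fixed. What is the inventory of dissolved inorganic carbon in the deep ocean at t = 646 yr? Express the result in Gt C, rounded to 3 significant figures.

61700 Gt C

The sink rate constant is k = F₀/M₀ = 63.60/39430 = 0.001613 yr⁻¹.
Solving dM/dt = F₁ − kM with M(0) = M₀ gives M(t) = F₁/k + (M₀ − F₁/k)·e^(−kt).
F₁/k = 119.0/0.001613 = 73776 Gt C; kt = 0.001613 × 646 = 1.042, e^(−kt) = 0.3528.
M(646) = 73776 + (39430 − 73776) × 0.3528 = 73776 − 12120 = 61661 Gt C.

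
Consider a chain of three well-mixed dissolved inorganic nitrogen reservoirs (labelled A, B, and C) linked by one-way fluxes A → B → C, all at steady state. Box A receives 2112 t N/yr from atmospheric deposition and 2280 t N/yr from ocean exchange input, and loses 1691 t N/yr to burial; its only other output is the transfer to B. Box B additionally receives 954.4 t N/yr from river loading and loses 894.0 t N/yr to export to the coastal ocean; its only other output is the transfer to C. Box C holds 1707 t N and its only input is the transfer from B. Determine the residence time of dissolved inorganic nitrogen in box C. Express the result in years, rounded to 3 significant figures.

Box A: F(A→B) = (2112 + 2280) − 1691 = 2701.0 t N/yr.
Box B: F(B→C) = (2701.0 + 954.4) − 894.0 = 2761.4 t N/yr.
Box C throughput = its input = 2761.4 t N/yr; τ = 1707 / 2761.4 = 0.6182 yr.

0.618 yr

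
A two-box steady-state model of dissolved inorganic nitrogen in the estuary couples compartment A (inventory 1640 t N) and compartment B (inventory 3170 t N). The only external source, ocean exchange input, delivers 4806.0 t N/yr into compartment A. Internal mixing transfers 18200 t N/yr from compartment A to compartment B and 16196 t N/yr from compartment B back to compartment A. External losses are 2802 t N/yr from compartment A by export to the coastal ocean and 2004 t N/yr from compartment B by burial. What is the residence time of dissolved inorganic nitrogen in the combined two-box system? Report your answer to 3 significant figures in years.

For the system as a whole, the A↔B exchange is internal and contributes nothing to the throughput; only the external sinks remove mass.
M_total = 1640 + 3170 = 4810.0 t N.
ΣF_external_out = 2802 + 2004 = 4806.0 t N/yr.
τ = M_total / ΣF_ext = 4810.0 / 4806.0 = 1.001 yr.

1.00 yr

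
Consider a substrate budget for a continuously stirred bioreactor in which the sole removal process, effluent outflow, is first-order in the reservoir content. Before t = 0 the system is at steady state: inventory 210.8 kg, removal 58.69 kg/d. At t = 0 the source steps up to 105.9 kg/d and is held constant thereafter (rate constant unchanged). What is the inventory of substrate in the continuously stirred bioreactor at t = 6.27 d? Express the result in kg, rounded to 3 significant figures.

τ = M₀/F₀ = 210.8/58.69 = 3.592 d; rate constant k = 1/τ.
New steady state M_∞ = F₁/k = F₁·τ = 105.9 × 3.592 = 380.37 kg.
M(t) = M_∞ + (M₀ − M_∞)·e^(−t/τ); t/τ = 6.27/3.592 = 1.746, so e^(−t/τ) = 0.1745.
M(t) = 380.37 − 169.6 × 0.1745 = 350.77 kg.

351 kg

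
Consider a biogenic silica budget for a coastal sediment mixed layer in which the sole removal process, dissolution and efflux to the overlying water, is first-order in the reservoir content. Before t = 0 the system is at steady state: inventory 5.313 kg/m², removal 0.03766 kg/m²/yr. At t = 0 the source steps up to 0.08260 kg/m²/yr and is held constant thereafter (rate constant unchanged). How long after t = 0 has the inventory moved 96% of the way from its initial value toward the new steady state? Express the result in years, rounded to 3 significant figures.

τ = M₀/F₀ = 5.313/0.03766 = 141.1 yr.
The remaining gap fraction is e^(−t/τ); 96% covered ⇒ e^(−t/τ) = 0.0400.
t = −τ ln(0.0400) = 141.1 × 3.219 = 454.1 yr.

454 yr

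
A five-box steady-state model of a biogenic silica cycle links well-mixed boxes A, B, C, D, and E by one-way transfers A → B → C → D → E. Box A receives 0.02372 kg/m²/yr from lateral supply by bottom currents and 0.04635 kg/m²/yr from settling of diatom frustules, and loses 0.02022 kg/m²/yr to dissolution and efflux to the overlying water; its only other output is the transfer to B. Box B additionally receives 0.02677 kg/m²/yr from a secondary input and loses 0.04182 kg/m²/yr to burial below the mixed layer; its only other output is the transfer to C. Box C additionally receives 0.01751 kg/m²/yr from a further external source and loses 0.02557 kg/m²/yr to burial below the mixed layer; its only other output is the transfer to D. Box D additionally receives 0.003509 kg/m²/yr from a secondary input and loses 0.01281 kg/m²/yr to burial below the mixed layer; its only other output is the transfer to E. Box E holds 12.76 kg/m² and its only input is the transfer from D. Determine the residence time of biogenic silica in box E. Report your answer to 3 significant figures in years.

Box A: F(A→B) = (0.02372 + 0.04635) − 0.02022 = 0.049850 kg/m²/yr.
Box B: F(B→C) = (0.049850 + 0.02677) − 0.04182 = 0.034800 kg/m²/yr.
Box C: F(C→D) = (0.034800 + 0.01751) − 0.02557 = 0.026740 kg/m²/yr.
Box D: F(D→E) = (0.026740 + 0.003509) − 0.01281 = 0.017439 kg/m²/yr.
Box E throughput = its input = 0.017439 kg/m²/yr; τ = 12.76 / 0.017439 = 731.7 yr.

732 yr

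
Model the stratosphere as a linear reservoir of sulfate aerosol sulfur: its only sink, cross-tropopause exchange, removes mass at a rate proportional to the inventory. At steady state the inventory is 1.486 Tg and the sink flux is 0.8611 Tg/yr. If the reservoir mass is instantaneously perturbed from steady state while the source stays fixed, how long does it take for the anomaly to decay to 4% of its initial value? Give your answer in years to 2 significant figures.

5.6 yr

For a linear reservoir the anomaly decays as exp(−t/τ) with τ = M/F = 1.486/0.8611 = 1.726 yr.
exp(−t/τ) = 0.04 ⇒ t = −τ ln(0.04) = 1.726 × 3.219 = 5.555 yr.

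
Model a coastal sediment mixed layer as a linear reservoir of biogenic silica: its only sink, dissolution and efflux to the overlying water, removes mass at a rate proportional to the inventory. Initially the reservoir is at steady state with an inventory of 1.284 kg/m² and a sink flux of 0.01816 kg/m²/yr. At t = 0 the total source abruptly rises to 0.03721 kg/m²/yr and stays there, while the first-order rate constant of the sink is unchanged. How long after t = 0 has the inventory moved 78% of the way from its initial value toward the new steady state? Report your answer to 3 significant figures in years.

107 yr

τ = M₀/F₀ = 1.284/0.01816 = 70.70 yr.
The remaining gap fraction is e^(−t/τ); 78% covered ⇒ e^(−t/τ) = 0.220.
t = −τ ln(0.220) = 70.70 × 1.514 = 107.1 yr.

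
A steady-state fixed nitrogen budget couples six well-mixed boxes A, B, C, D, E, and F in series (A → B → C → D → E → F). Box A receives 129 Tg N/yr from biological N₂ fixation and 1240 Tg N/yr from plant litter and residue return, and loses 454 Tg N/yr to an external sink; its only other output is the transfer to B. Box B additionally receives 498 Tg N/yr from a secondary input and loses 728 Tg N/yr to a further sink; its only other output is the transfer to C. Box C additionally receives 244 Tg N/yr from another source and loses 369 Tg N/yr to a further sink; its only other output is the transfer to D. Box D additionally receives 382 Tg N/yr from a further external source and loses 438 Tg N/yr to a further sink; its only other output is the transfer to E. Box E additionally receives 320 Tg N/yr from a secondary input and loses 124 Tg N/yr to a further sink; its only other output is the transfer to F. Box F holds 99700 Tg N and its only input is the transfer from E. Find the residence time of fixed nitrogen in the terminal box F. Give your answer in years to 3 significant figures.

Box A: F(A→B) = (129 + 1240) − 454 = 915.00 Tg N/yr.
Box B: F(B→C) = (915.00 + 498) − 728 = 685.00 Tg N/yr.
Box C: F(C→D) = (685.00 + 244) − 369 = 560.00 Tg N/yr.
Box D: F(D→E) = (560.00 + 382) − 438 = 504.00 Tg N/yr.
Box E: F(E→F) = (504.00 + 320) − 124 = 700.00 Tg N/yr.
Box F throughput = its input = 700.00 Tg N/yr; τ = 99700 / 700.00 = 142.4 yr.

142 yr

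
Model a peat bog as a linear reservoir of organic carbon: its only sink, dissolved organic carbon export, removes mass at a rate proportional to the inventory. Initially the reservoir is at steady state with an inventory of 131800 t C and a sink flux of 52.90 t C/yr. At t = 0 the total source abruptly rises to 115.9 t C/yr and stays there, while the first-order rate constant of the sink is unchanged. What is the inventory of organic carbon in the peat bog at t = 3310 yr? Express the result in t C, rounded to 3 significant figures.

The sink rate constant is k = F₀/M₀ = 52.90/131800 = 0.0004014 yr⁻¹.
Solving dM/dt = F₁ − kM with M(0) = M₀ gives M(t) = F₁/k + (M₀ − F₁/k)·e^(−kt).
F₁/k = 115.9/0.0004014 = 288760 t C; kt = 0.0004014 × 3310 = 1.329, e^(−kt) = 0.2649.
M(3310) = 288760 + (131800 − 288760) × 0.2649 = 288760 − 41570 = 247190 t C.

247000 t C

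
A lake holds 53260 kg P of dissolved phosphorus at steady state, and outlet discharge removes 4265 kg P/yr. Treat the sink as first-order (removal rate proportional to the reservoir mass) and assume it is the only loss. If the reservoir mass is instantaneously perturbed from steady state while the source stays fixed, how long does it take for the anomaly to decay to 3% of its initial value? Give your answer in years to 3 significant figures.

43.8 yr

For a linear reservoir the anomaly decays as exp(−t/τ) with τ = M/F = 53260/4265 = 12.49 yr.
exp(−t/τ) = 0.03 ⇒ t = −τ ln(0.03) = 12.49 × 3.507 = 43.79 yr.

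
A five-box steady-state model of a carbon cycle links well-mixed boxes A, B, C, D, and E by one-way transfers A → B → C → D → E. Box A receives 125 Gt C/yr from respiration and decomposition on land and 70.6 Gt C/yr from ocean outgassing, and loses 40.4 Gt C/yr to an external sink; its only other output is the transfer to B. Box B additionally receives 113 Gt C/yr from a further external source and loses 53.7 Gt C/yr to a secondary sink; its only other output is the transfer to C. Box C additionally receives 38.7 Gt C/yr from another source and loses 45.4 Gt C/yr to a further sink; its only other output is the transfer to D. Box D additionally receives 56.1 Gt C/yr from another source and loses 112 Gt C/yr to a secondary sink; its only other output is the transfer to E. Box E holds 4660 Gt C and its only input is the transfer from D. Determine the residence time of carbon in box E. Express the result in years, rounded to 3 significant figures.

30.7 yr

Box A: F(A→B) = (125 + 70.6) − 40.4 = 155.20 Gt C/yr.
Box B: F(B→C) = (155.20 + 113) − 53.7 = 214.50 Gt C/yr.
Box C: F(C→D) = (214.50 + 38.7) − 45.4 = 207.80 Gt C/yr.
Box D: F(D→E) = (207.80 + 56.1) − 112 = 151.90 Gt C/yr.
Box E throughput = its input = 151.90 Gt C/yr; τ = 4660 / 151.90 = 30.68 yr.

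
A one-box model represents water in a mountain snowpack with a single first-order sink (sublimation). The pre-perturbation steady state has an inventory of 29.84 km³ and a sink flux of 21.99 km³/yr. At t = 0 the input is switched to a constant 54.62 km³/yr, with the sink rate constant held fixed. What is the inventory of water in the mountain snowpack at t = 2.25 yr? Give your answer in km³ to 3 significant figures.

The sink rate constant is k = F₀/M₀ = 21.99/29.84 = 0.7369 yr⁻¹.
Solving dM/dt = F₁ − kM with M(0) = M₀ gives M(t) = F₁/k + (M₀ − F₁/k)·e^(−kt).
F₁/k = 54.62/0.7369 = 74.118 km³; kt = 0.7369 × 2.25 = 1.658, e^(−kt) = 0.1905.
M(2.25) = 74.118 + (29.84 − 74.118) × 0.1905 = 74.118 − 8.435 = 65.683 km³.

65.7 km³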